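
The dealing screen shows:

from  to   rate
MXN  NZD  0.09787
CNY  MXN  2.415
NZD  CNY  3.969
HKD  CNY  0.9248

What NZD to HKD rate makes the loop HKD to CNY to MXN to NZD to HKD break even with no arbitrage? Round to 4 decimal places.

4.5749

Known legs of the cycle: 0.9248 × 2.415 × 0.09787 = 0.21858207504
For no arbitrage the full-cycle product must be 1, so the missing rate is 1 / 0.21858207504 ≈ 4.574941.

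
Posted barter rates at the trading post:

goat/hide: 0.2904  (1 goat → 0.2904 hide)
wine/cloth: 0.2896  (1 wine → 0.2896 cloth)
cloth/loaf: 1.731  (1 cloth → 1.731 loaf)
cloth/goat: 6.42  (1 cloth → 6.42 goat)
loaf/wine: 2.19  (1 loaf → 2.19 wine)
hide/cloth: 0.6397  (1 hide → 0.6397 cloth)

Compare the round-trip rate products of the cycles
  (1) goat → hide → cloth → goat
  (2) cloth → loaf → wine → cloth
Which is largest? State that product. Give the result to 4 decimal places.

(1) 0.2904 × 0.6397 × 6.42 = 1.19264
(2) 1.731 × 2.19 × 0.2896 = 1.09784
Highest is cycle (1) at 1.1926 (>1, arbitrage).

1.1926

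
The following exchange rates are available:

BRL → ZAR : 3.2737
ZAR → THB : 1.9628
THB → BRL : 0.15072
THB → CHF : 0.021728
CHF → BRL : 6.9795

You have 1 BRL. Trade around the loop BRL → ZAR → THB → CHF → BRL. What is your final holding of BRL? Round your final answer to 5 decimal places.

1 BRL × 3.2737 = 3.2737 ZAR
3.2737 ZAR × 1.9628 = 6.42561836 THB
6.42561836 THB × 0.021728 = 0.13961583572608 CHF
0.13961583572608 CHF × 6.9795 = 0.97444872545017536 BRL

0.97445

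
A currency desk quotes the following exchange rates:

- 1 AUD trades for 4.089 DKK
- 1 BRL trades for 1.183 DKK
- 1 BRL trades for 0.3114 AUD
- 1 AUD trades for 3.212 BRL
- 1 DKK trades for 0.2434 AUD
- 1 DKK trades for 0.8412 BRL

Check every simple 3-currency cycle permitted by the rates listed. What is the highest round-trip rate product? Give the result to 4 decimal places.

AUD→DKK→BRL→AUD: 4.089 × 0.8412 × 0.3114 = 1.07111
AUD→BRL→DKK→AUD: 3.212 × 1.183 × 0.2434 = 0.92487
Maximum is AUD→DKK→BRL→AUD at 1.0711; arbitrage exists.

1.0711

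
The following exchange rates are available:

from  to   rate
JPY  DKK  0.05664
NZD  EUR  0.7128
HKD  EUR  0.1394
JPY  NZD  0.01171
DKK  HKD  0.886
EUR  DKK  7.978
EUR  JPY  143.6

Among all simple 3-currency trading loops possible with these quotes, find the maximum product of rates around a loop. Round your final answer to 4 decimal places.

EUR→JPY→NZD→EUR: 143.6 × 0.01171 × 0.7128 = 1.19861
EUR→DKK→HKD→EUR: 7.978 × 0.886 × 0.1394 = 0.98535
Maximum is EUR→JPY→NZD→EUR at 1.1986; arbitrage exists.

1.1986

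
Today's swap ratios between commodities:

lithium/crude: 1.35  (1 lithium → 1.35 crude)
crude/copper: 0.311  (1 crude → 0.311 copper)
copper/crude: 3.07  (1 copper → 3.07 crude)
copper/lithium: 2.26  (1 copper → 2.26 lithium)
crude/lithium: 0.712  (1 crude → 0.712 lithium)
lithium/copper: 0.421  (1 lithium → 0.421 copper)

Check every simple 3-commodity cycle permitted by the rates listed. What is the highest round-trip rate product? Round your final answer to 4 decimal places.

0.9489

lithium→crude→copper→lithium: 1.35 × 0.311 × 2.26 = 0.94886
lithium→copper→crude→lithium: 0.421 × 3.07 × 0.712 = 0.92024
Maximum is lithium→crude→copper→lithium at 0.9489; no arbitrage — every cycle loses value.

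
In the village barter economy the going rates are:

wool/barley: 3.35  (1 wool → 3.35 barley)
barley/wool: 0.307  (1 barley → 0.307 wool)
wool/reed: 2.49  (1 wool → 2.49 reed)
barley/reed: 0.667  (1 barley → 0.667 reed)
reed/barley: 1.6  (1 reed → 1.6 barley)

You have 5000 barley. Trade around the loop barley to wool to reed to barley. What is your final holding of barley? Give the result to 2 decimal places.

6115.44

5000 barley × 0.307 = 1535 wool
1535 wool × 2.49 = 3822.15 reed
3822.15 reed × 1.6 = 6115.44 barley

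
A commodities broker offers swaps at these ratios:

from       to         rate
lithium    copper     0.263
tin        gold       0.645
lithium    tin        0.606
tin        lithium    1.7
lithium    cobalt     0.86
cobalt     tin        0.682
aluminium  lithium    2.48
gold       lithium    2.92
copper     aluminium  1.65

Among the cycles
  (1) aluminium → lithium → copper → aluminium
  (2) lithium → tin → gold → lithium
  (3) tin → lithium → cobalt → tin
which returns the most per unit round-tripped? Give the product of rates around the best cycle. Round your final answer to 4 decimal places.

1.1413

(1) 2.48 × 0.263 × 1.65 = 1.07620
(2) 0.606 × 0.645 × 2.92 = 1.14134
(3) 1.7 × 0.86 × 0.682 = 0.99708
Highest is cycle (2) at 1.1413 (>1, arbitrage).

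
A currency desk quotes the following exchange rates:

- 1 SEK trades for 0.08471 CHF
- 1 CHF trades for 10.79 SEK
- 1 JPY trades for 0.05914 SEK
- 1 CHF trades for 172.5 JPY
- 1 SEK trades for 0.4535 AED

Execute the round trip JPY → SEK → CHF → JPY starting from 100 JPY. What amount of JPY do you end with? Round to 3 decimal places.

100 JPY × 0.05914 = 5.914 SEK
5.914 SEK × 0.08471 = 0.50097494 CHF
0.50097494 CHF × 172.5 = 86.41817715 JPY

86.418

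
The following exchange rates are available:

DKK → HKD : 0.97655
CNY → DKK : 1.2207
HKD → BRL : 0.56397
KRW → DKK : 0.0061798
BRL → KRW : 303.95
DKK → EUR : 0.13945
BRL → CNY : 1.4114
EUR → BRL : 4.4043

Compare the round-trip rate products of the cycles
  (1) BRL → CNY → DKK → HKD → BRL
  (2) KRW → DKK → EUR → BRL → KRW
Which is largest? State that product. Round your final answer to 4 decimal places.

1.1536

(1) 1.4114 × 1.2207 × 0.97655 × 0.56397 = 0.94888
(2) 0.0061798 × 0.13945 × 4.4043 × 303.95 = 1.15364
Highest is cycle (2) at 1.1536 (>1, arbitrage).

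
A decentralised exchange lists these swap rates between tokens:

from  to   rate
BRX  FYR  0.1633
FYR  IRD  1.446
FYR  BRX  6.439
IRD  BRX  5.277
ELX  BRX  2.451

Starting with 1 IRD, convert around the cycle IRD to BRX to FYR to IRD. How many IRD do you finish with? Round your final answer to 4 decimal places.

1 IRD × 5.277 = 5.277 BRX
5.277 BRX × 0.1633 = 0.8617341 FYR
0.8617341 FYR × 1.446 = 1.2460675086 IRD

1.2461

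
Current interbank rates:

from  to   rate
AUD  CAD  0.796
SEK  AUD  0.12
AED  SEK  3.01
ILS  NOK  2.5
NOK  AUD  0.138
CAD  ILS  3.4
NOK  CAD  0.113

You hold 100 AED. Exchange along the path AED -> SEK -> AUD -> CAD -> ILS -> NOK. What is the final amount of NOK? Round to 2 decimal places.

100 AED × 3.01 = 301 SEK
301 SEK × 0.12 = 36.12 AUD
36.12 AUD × 0.796 = 28.75152 CAD
28.75152 CAD × 3.4 = 97.755168 ILS
97.755168 ILS × 2.5 = 244.38792 NOK

244.39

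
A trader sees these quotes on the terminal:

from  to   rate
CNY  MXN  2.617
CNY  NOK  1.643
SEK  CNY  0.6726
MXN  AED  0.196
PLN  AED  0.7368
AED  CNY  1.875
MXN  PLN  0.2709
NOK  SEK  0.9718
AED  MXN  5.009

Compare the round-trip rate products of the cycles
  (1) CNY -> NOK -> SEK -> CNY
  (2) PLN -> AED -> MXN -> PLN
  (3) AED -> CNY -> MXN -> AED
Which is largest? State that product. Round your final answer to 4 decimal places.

1.0739

(1) 1.643 × 0.9718 × 0.6726 = 1.07392
(2) 0.7368 × 5.009 × 0.2709 = 0.99979
(3) 1.875 × 2.617 × 0.196 = 0.96175
Highest is cycle (1) at 1.0739 (>1, arbitrage).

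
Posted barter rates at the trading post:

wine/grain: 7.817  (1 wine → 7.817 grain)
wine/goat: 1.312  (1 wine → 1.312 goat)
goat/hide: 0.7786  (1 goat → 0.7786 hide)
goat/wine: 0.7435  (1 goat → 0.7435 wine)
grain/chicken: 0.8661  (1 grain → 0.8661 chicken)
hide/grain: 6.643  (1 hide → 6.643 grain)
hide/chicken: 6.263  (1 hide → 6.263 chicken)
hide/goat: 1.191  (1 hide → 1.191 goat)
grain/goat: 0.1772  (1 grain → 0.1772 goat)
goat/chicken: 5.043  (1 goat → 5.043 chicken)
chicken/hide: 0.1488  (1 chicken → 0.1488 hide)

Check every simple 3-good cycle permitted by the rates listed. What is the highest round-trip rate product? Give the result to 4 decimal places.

1.0299

goat→wine→grain→goat: 0.7435 × 7.817 × 0.1772 = 1.02988
goat→hide→grain→goat: 0.7786 × 6.643 × 0.1772 = 0.91652
chicken→hide→goat→chicken: 0.1488 × 1.191 × 5.043 = 0.89372
chicken→hide→grain→chicken: 0.1488 × 6.643 × 0.8661 = 0.85612
Maximum is goat→wine→grain→goat at 1.0299; arbitrage exists.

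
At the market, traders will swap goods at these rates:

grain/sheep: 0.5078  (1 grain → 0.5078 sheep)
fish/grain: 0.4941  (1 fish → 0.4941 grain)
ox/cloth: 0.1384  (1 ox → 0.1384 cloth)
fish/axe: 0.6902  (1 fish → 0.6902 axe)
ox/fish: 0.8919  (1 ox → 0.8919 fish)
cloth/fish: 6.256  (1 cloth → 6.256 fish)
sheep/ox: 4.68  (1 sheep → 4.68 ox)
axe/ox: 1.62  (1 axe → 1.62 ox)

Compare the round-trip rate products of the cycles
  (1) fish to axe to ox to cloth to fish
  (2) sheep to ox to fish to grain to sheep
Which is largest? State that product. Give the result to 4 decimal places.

(1) 0.6902 × 1.62 × 0.1384 × 6.256 = 0.96811
(2) 4.68 × 0.8919 × 0.4941 × 0.5078 = 1.04730
Highest is cycle (2) at 1.0473 (>1, arbitrage).

1.0473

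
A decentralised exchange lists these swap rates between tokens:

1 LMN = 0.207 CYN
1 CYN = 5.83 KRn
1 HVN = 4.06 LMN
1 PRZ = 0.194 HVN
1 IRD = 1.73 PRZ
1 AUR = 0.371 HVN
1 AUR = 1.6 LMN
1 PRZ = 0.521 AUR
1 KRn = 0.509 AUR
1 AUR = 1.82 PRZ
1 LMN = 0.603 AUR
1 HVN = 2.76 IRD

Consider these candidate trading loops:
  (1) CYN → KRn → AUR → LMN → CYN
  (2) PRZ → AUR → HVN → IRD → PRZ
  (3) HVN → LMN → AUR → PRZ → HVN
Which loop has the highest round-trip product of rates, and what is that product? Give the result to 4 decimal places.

0.9828

(1) 5.83 × 0.509 × 1.6 × 0.207 = 0.98283
(2) 0.521 × 0.371 × 2.76 × 1.73 = 0.92293
(3) 4.06 × 0.603 × 1.82 × 0.194 = 0.86440
Highest is cycle (1) at 0.9828 (≤1, no arbitrage).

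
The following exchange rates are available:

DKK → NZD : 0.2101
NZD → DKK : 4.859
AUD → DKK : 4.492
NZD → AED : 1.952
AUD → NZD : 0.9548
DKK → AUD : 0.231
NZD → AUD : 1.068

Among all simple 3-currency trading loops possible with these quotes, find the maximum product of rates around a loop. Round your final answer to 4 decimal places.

NZD→DKK→AUD→NZD: 4.859 × 0.231 × 0.9548 = 1.07170
NZD→AUD→DKK→NZD: 1.068 × 4.492 × 0.2101 = 1.00795
Maximum is NZD→DKK→AUD→NZD at 1.0717; arbitrage exists.

1.0717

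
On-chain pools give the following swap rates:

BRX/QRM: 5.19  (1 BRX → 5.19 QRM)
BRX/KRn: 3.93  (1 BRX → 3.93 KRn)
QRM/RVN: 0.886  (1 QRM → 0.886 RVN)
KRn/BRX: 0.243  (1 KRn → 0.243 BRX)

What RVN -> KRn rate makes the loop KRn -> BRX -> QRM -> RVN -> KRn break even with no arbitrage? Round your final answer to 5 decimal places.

0.89494

Known legs of the cycle: 0.243 × 5.19 × 0.886 = 1.11739662
For no arbitrage the full-cycle product must be 1, so the missing rate is 1 / 1.11739662 ≈ 0.8949374.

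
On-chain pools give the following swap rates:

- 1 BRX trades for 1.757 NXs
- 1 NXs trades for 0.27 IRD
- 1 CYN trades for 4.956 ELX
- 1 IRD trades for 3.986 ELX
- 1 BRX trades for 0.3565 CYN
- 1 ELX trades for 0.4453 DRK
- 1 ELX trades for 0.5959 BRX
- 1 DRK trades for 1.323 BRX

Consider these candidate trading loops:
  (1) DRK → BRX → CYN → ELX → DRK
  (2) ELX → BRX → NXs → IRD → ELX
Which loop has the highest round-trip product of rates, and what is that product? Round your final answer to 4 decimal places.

1.1268

(1) 1.323 × 0.3565 × 4.956 × 0.4453 = 1.04089
(2) 0.5959 × 1.757 × 0.27 × 3.986 = 1.12680
Highest is cycle (2) at 1.1268 (>1, arbitrage).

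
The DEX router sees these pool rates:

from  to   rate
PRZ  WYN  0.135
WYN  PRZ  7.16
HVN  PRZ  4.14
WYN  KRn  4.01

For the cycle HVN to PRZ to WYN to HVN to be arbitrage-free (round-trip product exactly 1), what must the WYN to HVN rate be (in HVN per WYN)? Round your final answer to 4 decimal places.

1.7892

Known legs of the cycle: 4.14 × 0.135 = 0.5589
For no arbitrage the full-cycle product must be 1, so the missing rate is 1 / 0.5589 ≈ 1.789229.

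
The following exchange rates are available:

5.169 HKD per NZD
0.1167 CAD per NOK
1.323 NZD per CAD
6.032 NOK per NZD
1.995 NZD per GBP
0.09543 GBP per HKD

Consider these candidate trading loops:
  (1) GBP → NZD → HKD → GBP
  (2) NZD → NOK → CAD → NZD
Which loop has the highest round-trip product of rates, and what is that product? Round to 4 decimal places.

0.9841

(1) 1.995 × 5.169 × 0.09543 = 0.98409
(2) 6.032 × 0.1167 × 1.323 = 0.93131
Highest is cycle (1) at 0.9841 (≤1, no arbitrage).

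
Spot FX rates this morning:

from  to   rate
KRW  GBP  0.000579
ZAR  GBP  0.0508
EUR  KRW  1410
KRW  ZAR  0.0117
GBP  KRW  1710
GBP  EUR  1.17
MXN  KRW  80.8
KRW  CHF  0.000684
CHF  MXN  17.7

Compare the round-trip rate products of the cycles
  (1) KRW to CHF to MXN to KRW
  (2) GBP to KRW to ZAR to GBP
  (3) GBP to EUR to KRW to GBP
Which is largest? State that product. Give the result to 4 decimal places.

(1) 0.000684 × 17.7 × 80.8 = 0.97823
(2) 1710 × 0.0117 × 0.0508 = 1.01636
(3) 1.17 × 1410 × 0.000579 = 0.95518
Highest is cycle (2) at 1.0164 (>1, arbitrage).

1.0164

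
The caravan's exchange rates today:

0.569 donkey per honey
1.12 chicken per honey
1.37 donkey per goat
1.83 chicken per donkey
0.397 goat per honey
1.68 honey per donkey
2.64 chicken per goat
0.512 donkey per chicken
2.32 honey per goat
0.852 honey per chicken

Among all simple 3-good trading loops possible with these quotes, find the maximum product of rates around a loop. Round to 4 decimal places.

honey→chicken→donkey→honey: 1.12 × 0.512 × 1.68 = 0.96338
honey→goat→donkey→honey: 0.397 × 1.37 × 1.68 = 0.91374
honey→goat→chicken→honey: 0.397 × 2.64 × 0.852 = 0.89296
honey→donkey→chicken→honey: 0.569 × 1.83 × 0.852 = 0.88716
Maximum is honey→chicken→donkey→honey at 0.9634; no arbitrage — every cycle loses value.

0.9634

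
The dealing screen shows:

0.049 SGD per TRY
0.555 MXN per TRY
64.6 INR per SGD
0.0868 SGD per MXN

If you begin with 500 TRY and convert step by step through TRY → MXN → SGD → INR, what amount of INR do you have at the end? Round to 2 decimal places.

1556.02

500 TRY × 0.555 = 277.5 MXN
277.5 MXN × 0.0868 = 24.087 SGD
24.087 SGD × 64.6 = 1556.0202 INR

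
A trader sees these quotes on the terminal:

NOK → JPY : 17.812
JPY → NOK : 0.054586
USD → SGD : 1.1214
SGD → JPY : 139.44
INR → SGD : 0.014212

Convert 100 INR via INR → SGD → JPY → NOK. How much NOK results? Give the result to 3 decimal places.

100 INR × 0.014212 = 1.4212 SGD
1.4212 SGD × 139.44 = 198.172128 JPY
198.172128 JPY × 0.054586 = 10.817423779008 NOK

10.817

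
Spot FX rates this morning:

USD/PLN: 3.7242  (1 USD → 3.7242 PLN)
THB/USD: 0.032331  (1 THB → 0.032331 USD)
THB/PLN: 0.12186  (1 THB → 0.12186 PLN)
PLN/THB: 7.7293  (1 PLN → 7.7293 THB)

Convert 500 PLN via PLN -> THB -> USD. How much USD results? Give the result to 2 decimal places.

124.95

500 PLN × 7.7293 = 3864.65 THB
3864.65 THB × 0.032331 = 124.94799915 USD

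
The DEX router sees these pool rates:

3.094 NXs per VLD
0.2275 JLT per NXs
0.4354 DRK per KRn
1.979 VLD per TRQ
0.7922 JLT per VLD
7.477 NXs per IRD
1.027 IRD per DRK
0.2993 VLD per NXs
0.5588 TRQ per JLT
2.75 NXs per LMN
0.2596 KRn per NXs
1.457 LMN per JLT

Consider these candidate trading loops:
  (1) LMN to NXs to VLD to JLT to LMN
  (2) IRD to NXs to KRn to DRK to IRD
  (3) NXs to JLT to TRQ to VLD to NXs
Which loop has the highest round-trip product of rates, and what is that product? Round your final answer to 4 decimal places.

0.9500

(1) 2.75 × 0.2993 × 0.7922 × 1.457 = 0.95002
(2) 7.477 × 0.2596 × 0.4354 × 1.027 = 0.86794
(3) 0.2275 × 0.5588 × 1.979 × 3.094 = 0.77840
Highest is cycle (1) at 0.9500 (≤1, no arbitrage).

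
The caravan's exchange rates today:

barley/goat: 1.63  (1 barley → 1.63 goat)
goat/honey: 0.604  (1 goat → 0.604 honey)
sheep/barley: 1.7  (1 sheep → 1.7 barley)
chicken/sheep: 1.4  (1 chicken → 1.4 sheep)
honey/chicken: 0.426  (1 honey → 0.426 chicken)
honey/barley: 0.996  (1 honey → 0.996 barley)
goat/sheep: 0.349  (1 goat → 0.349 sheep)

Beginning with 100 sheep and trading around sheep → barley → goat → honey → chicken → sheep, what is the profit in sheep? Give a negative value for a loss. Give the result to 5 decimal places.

100 sheep × 1.7 = 170 barley
170 barley × 1.63 = 277.1 goat
277.1 goat × 0.604 = 167.3684 honey
167.3684 honey × 0.426 = 71.2989384 chicken
71.2989384 chicken × 1.4 = 99.81851376 sheep
Net change: 99.81851376 − 100 = -0.18148624 sheep

-0.18149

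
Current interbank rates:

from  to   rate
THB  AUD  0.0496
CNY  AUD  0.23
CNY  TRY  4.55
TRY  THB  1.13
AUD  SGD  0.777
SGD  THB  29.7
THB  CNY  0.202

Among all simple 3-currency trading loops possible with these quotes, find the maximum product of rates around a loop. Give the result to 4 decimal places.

1.1446

AUD→SGD→THB→AUD: 0.777 × 29.7 × 0.0496 = 1.14461
CNY→TRY→THB→CNY: 4.55 × 1.13 × 0.202 = 1.03858
Maximum is AUD→SGD→THB→AUD at 1.1446; arbitrage exists.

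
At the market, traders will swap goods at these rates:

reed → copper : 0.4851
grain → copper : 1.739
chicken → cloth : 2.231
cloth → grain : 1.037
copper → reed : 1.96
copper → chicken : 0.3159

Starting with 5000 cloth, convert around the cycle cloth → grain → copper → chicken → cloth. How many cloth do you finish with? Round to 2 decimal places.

6354.74

5000 cloth × 1.037 = 5185 grain
5185 grain × 1.739 = 9016.715 copper
9016.715 copper × 0.3159 = 2848.3802685 chicken
2848.3802685 chicken × 2.231 = 6354.7363790235 cloth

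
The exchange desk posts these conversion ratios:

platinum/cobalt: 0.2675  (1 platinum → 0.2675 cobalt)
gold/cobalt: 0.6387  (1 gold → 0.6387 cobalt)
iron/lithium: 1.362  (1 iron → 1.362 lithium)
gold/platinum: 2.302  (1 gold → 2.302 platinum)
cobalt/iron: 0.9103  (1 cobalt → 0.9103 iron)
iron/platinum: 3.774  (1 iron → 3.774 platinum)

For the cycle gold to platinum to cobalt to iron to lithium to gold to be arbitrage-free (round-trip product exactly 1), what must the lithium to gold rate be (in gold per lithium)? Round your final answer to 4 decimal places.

1.3098

Known legs of the cycle: 2.302 × 0.2675 × 0.9103 × 1.362 = 0.763467854451
For no arbitrage the full-cycle product must be 1, so the missing rate is 1 / 0.763467854451 ≈ 1.309813.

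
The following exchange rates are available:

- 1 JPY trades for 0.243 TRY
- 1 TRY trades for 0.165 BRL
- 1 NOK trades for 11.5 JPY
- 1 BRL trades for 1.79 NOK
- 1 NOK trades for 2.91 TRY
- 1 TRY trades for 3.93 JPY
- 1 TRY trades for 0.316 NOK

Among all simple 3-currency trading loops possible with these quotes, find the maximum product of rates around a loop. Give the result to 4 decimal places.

0.8831

NOK→JPY→TRY→NOK: 11.5 × 0.243 × 0.316 = 0.88306
BRL→NOK→TRY→BRL: 1.79 × 2.91 × 0.165 = 0.85947
Maximum is NOK→JPY→TRY→NOK at 0.8831; no arbitrage — every cycle loses value.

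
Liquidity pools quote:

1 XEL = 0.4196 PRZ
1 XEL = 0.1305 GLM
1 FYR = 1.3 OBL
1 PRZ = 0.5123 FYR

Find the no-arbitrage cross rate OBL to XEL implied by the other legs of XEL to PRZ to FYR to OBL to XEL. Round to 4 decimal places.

3.5785

Known legs of the cycle: 0.4196 × 0.5123 × 1.3 = 0.279449404
For no arbitrage the full-cycle product must be 1, so the missing rate is 1 / 0.279449404 ≈ 3.578465.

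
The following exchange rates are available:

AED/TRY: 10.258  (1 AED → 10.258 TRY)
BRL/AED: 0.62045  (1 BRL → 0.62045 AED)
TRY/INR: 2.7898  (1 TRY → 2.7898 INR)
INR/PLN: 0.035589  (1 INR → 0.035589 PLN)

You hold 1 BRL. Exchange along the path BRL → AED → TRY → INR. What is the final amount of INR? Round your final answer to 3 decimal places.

17.756

1 BRL × 0.62045 = 0.62045 AED
0.62045 AED × 10.258 = 6.3645761 TRY
6.3645761 TRY × 2.7898 = 17.75589440378 INR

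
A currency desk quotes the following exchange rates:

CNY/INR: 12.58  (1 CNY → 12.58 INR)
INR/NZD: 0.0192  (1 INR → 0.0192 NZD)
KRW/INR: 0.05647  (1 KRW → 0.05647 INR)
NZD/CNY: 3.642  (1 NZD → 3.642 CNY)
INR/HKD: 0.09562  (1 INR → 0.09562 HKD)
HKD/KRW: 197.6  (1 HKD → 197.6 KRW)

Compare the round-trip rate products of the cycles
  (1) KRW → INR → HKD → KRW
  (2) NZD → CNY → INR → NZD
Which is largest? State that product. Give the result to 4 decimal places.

(1) 0.05647 × 0.09562 × 197.6 = 1.06697
(2) 3.642 × 12.58 × 0.0192 = 0.87967
Highest is cycle (1) at 1.0670 (>1, arbitrage).

1.0670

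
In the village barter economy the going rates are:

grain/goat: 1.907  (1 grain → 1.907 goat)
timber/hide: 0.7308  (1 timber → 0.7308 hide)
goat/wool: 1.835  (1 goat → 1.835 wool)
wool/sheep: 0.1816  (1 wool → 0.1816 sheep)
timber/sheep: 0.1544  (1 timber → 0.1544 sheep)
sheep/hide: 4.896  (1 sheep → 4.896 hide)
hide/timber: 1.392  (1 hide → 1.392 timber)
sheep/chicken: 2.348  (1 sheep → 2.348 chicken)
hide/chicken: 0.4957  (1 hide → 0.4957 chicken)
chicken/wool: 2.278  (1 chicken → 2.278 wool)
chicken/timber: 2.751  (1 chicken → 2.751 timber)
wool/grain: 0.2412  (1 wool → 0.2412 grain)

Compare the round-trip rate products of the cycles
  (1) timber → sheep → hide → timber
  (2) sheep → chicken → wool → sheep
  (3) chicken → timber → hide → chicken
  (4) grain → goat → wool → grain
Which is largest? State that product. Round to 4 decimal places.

1.0523

(1) 0.1544 × 4.896 × 1.392 = 1.05227
(2) 2.348 × 2.278 × 0.1816 = 0.97133
(3) 2.751 × 0.7308 × 0.4957 = 0.99657
(4) 1.907 × 1.835 × 0.2412 = 0.84404
Highest is cycle (1) at 1.0523 (>1, arbitrage).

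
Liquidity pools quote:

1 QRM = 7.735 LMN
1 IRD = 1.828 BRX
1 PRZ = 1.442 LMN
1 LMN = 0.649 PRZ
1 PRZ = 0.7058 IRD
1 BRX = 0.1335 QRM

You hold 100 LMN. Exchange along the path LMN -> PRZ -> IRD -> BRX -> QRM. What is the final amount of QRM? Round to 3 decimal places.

100 LMN × 0.649 = 64.9 PRZ
64.9 PRZ × 0.7058 = 45.80642 IRD
45.80642 IRD × 1.828 = 83.73413576 BRX
83.73413576 BRX × 0.1335 = 11.17850712396 QRM

11.179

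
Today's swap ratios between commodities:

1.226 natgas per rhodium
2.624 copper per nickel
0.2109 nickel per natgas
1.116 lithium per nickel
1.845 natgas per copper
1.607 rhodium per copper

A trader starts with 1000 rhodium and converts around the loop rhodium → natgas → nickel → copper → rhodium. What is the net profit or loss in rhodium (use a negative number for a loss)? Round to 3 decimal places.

1000 rhodium × 1.226 = 1226 natgas
1226 natgas × 0.2109 = 258.5634 nickel
258.5634 nickel × 2.624 = 678.4703616 copper
678.4703616 copper × 1.607 = 1090.3018710912 rhodium
Net change: 1090.3018710912 − 1000 = 90.3018710912 rhodium

90.302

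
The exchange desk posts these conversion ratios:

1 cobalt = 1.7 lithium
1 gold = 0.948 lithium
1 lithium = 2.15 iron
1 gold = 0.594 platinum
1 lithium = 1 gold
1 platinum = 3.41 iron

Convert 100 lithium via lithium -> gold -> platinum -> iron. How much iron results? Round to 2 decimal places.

100 lithium × 1 = 100 gold
100 gold × 0.594 = 59.4 platinum
59.4 platinum × 3.41 = 202.554 iron

202.55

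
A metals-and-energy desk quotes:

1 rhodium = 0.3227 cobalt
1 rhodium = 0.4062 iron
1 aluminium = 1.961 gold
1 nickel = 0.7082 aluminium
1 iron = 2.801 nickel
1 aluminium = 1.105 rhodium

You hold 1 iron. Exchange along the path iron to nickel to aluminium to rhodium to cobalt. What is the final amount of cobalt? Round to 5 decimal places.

0.70734

1 iron × 2.801 = 2.801 nickel
2.801 nickel × 0.7082 = 1.9836682 aluminium
1.9836682 aluminium × 1.105 = 2.191953361 rhodium
2.191953361 rhodium × 0.3227 = 0.7073433495947 cobalt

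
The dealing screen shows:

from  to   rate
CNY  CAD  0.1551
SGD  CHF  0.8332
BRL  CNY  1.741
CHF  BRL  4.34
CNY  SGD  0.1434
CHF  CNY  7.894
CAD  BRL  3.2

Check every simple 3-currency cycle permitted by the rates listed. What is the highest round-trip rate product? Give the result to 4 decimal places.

0.9432

CNY→SGD→CHF→CNY: 0.1434 × 0.8332 × 7.894 = 0.94318
BRL→CNY→CAD→BRL: 1.741 × 0.1551 × 3.2 = 0.86409
Maximum is CNY→SGD→CHF→CNY at 0.9432; no arbitrage — every cycle loses value.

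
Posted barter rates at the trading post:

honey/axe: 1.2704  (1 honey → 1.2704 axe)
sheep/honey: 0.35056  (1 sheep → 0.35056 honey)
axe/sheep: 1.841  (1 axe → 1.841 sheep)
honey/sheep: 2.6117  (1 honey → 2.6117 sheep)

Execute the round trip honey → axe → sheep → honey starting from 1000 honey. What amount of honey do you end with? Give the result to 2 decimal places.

1000 honey × 1.2704 = 1270.4 axe
1270.4 axe × 1.841 = 2338.8064 sheep
2338.8064 sheep × 0.35056 = 819.891971584 honey

819.89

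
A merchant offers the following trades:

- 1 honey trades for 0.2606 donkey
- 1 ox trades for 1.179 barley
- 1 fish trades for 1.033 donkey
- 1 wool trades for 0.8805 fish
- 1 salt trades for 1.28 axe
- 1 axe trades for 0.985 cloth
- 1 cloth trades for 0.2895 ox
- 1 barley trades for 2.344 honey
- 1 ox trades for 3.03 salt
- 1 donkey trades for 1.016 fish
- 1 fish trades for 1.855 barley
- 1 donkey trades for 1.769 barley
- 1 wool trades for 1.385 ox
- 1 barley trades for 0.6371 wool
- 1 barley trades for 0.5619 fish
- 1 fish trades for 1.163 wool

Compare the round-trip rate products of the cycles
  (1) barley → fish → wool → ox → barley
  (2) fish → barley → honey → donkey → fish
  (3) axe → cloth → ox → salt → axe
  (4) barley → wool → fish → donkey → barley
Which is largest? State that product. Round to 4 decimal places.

(1) 0.5619 × 1.163 × 1.385 × 1.179 = 1.06709
(2) 1.855 × 2.344 × 0.2606 × 1.016 = 1.15125
(3) 0.985 × 0.2895 × 3.03 × 1.28 = 1.10595
(4) 0.6371 × 0.8805 × 1.033 × 1.769 = 1.02510
Highest is cycle (2) at 1.1512 (>1, arbitrage).

1.1512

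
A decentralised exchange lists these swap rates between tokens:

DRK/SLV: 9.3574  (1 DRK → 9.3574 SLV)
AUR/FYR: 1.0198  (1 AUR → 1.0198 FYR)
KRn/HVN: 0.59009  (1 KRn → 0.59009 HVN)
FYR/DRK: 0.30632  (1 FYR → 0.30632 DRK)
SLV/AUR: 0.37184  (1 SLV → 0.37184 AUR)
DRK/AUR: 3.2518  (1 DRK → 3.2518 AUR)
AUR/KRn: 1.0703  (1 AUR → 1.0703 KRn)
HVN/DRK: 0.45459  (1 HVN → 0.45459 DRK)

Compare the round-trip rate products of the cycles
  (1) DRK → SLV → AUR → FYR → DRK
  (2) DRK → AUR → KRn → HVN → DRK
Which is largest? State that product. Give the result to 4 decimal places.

(1) 9.3574 × 0.37184 × 1.0198 × 0.30632 = 1.08693
(2) 3.2518 × 1.0703 × 0.59009 × 0.45459 = 0.93361
Highest is cycle (1) at 1.0869 (>1, arbitrage).

1.0869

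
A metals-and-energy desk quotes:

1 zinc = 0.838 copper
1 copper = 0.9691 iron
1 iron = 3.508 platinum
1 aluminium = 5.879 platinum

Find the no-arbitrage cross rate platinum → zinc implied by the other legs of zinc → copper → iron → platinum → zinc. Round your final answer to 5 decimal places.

0.35102

Known legs of the cycle: 0.838 × 0.9691 × 3.508 = 2.8488671464
For no arbitrage the full-cycle product must be 1, so the missing rate is 1 / 2.8488671464 ≈ 0.3510167.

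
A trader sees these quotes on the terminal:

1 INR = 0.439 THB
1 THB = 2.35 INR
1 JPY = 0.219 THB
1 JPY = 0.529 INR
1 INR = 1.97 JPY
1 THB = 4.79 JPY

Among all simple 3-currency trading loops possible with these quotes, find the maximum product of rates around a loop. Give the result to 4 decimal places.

1.1124

THB→JPY→INR→THB: 4.79 × 0.529 × 0.439 = 1.11239
THB→INR→JPY→THB: 2.35 × 1.97 × 0.219 = 1.01386
Maximum is THB→JPY→INR→THB at 1.1124; arbitrage exists.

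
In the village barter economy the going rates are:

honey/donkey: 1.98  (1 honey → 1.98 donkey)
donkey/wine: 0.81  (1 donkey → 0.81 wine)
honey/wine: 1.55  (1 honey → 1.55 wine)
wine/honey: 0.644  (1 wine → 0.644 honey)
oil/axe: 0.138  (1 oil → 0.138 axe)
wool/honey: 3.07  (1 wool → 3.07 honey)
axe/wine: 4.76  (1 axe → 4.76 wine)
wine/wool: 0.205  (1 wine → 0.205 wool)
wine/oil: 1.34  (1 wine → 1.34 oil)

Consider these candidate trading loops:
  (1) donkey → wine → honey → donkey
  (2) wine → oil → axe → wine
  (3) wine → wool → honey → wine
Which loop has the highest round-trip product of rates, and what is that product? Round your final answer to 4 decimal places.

1.0328

(1) 0.81 × 0.644 × 1.98 = 1.03285
(2) 1.34 × 0.138 × 4.76 = 0.88022
(3) 0.205 × 3.07 × 1.55 = 0.97549
Highest is cycle (1) at 1.0328 (>1, arbitrage).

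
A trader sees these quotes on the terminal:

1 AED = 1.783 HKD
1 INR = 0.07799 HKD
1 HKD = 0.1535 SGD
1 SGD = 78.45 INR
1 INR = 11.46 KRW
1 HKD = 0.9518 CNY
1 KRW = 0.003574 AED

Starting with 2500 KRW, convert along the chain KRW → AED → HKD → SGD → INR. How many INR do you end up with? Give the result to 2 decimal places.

2500 KRW × 0.003574 = 8.935 AED
8.935 AED × 1.783 = 15.931105 HKD
15.931105 HKD × 0.1535 = 2.4454246175 SGD
2.4454246175 SGD × 78.45 = 191.843561242875 INR

191.84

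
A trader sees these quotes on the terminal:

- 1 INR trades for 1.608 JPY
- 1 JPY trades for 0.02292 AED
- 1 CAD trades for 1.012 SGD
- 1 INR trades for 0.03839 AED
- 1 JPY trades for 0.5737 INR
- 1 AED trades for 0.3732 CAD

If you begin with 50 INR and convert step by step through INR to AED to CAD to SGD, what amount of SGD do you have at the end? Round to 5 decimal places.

0.72495

50 INR × 0.03839 = 1.9195 AED
1.9195 AED × 0.3732 = 0.7163574 CAD
0.7163574 CAD × 1.012 = 0.7249536888 SGD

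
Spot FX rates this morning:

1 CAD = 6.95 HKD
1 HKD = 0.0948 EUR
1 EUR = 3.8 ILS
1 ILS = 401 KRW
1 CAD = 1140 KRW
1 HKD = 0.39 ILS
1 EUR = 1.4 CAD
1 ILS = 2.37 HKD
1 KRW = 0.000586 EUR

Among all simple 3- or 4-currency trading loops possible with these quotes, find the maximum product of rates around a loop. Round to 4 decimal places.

EUR→CAD→KRW→EUR: 1.4 × 1140 × 0.000586 = 0.93526
EUR→CAD→HKD→EUR: 1.4 × 6.95 × 0.0948 = 0.92240
ILS→KRW→EUR→ILS: 401 × 0.000586 × 3.8 = 0.89295
ILS→HKD→EUR→ILS: 2.37 × 0.0948 × 3.8 = 0.85377
Maximum is EUR→CAD→KRW→EUR at 0.9353; no arbitrage — every cycle loses value.

0.9353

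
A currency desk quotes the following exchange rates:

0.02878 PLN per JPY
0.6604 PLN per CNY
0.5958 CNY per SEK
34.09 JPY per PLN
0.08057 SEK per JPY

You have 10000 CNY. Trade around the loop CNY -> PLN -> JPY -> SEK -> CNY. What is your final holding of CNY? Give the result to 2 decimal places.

10807.07

10000 CNY × 0.6604 = 6604 PLN
6604 PLN × 34.09 = 225130.36 JPY
225130.36 JPY × 0.08057 = 18138.7531052 SEK
18138.7531052 SEK × 0.5958 = 10807.06910007816 CNY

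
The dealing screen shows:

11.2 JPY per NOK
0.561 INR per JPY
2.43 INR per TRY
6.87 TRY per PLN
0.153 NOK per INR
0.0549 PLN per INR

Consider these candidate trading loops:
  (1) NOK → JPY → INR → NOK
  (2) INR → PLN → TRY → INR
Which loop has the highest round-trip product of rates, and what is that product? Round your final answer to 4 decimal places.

(1) 11.2 × 0.561 × 0.153 = 0.96133
(2) 0.0549 × 6.87 × 2.43 = 0.91651
Highest is cycle (1) at 0.9613 (≤1, no arbitrage).

0.9613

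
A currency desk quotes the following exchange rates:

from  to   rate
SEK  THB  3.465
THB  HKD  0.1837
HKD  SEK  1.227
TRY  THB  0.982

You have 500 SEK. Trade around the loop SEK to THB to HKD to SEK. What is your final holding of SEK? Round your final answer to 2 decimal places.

390.51

500 SEK × 3.465 = 1732.5 THB
1732.5 THB × 0.1837 = 318.26025 HKD
318.26025 HKD × 1.227 = 390.50532675 SEK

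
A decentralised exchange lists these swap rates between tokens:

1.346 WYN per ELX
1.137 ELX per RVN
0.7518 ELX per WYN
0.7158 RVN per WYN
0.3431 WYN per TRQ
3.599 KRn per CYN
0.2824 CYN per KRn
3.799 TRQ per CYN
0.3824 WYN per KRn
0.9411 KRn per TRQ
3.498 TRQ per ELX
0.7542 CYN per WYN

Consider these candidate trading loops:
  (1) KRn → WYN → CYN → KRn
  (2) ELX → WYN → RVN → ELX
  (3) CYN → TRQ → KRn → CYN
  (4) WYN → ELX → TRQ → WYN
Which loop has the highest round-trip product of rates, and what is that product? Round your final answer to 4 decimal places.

1.0955

(1) 0.3824 × 0.7542 × 3.599 = 1.03797
(2) 1.346 × 0.7158 × 1.137 = 1.09546
(3) 3.799 × 0.9411 × 0.2824 = 1.00965
(4) 0.7518 × 3.498 × 0.3431 = 0.90228
Highest is cycle (2) at 1.0955 (>1, arbitrage).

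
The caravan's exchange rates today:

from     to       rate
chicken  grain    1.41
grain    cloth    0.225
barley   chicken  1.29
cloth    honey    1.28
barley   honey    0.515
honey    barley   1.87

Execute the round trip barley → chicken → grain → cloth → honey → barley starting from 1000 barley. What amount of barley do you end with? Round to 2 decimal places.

1000 barley × 1.29 = 1290 chicken
1290 chicken × 1.41 = 1818.9 grain
1818.9 grain × 0.225 = 409.2525 cloth
409.2525 cloth × 1.28 = 523.8432 honey
523.8432 honey × 1.87 = 979.586784 barley

979.59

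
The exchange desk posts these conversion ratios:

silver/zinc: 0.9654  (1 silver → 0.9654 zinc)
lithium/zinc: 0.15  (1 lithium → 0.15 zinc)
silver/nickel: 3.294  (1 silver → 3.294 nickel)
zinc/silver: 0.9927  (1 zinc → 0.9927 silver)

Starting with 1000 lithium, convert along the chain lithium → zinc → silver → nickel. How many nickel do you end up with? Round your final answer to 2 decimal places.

490.49

1000 lithium × 0.15 = 150 zinc
150 zinc × 0.9927 = 148.905 silver
148.905 silver × 3.294 = 490.49307 nickel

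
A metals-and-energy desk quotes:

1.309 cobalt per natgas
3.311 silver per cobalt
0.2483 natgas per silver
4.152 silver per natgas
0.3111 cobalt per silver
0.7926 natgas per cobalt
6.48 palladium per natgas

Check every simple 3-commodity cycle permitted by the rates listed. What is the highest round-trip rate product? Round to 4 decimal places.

natgas→cobalt→silver→natgas: 1.309 × 3.311 × 0.2483 = 1.07616
natgas→silver→cobalt→natgas: 4.152 × 0.3111 × 0.7926 = 1.02379
Maximum is natgas→cobalt→silver→natgas at 1.0762; arbitrage exists.

1.0762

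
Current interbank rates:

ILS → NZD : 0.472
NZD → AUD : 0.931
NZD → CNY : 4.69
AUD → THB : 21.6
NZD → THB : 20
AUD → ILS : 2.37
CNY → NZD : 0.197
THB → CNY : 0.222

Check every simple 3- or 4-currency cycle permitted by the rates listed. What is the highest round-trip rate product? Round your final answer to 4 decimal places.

1.0415

AUD→ILS→NZD→AUD: 2.37 × 0.472 × 0.931 = 1.04145
AUD→THB→CNY→NZD→AUD: 21.6 × 0.222 × 0.197 × 0.931 = 0.87947
NZD→THB→CNY→NZD: 20 × 0.222 × 0.197 = 0.87468
Maximum is AUD→ILS→NZD→AUD at 1.0415; arbitrage exists.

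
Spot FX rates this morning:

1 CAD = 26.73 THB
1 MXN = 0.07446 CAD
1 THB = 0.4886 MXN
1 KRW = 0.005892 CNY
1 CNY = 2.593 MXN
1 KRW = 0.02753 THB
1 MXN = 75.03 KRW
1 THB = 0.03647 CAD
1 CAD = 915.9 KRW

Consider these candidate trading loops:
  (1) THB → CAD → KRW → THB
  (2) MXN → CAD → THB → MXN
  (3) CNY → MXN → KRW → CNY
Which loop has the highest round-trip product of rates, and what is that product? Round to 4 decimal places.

(1) 0.03647 × 915.9 × 0.02753 = 0.91958
(2) 0.07446 × 26.73 × 0.4886 = 0.97247
(3) 2.593 × 75.03 × 0.005892 = 1.14631
Highest is cycle (3) at 1.1463 (>1, arbitrage).

1.1463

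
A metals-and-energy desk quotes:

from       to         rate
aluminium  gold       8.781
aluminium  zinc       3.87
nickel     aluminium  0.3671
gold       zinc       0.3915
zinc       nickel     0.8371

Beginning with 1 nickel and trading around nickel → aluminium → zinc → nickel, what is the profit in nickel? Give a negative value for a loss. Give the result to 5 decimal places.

0.18925

1 nickel × 0.3671 = 0.3671 aluminium
0.3671 aluminium × 3.87 = 1.420677 zinc
1.420677 zinc × 0.8371 = 1.1892487167 nickel
Net change: 1.1892487167 − 1 = 0.1892487167 nickel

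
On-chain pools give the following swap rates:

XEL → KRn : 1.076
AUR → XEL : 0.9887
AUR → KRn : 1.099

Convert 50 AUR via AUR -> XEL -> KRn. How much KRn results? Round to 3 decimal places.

53.192

50 AUR × 0.9887 = 49.435 XEL
49.435 XEL × 1.076 = 53.19206 KRn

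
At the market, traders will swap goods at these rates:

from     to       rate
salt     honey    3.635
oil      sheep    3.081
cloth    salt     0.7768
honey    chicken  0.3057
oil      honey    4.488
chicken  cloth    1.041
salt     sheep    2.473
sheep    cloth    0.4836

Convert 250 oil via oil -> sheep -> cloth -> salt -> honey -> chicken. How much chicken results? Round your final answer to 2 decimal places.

321.53

250 oil × 3.081 = 770.25 sheep
770.25 sheep × 0.4836 = 372.4929 cloth
372.4929 cloth × 0.7768 = 289.35248472 salt
289.35248472 salt × 3.635 = 1051.7962819572 honey
1051.7962819572 honey × 0.3057 = 321.53412339431604 chicken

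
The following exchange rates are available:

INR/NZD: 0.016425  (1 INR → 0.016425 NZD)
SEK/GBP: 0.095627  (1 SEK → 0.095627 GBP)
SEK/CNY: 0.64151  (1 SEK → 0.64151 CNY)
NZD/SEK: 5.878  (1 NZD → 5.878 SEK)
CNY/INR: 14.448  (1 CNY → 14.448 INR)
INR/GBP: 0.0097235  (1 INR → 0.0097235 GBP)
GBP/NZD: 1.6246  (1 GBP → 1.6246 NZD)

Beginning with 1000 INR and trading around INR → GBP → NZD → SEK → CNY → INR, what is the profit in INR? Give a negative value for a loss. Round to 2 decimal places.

1000 INR × 0.0097235 = 9.7235 GBP
9.7235 GBP × 1.6246 = 15.7967981 NZD
15.7967981 NZD × 5.878 = 92.8535792318 SEK
92.8535792318 SEK × 0.64151 = 59.566499612992018 CNY
59.566499612992018 CNY × 14.448 = 860.616786408508676064 INR
Net change: 860.616786408508676064 − 1000 = -139.383213591491323936 INR

-139.38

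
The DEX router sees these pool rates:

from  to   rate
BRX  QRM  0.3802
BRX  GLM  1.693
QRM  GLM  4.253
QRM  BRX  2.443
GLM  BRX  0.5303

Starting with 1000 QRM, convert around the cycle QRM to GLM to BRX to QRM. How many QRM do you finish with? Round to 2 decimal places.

1000 QRM × 4.253 = 4253 GLM
4253 GLM × 0.5303 = 2255.3659 BRX
2255.3659 BRX × 0.3802 = 857.49011518 QRM

857.49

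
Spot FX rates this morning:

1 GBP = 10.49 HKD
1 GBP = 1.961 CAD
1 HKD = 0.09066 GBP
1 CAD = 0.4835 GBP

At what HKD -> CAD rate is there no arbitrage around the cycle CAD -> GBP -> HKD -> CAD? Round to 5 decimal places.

0.19716

Known legs of the cycle: 0.4835 × 10.49 = 5.071915
For no arbitrage the full-cycle product must be 1, so the missing rate is 1 / 5.071915 ≈ 0.1971642.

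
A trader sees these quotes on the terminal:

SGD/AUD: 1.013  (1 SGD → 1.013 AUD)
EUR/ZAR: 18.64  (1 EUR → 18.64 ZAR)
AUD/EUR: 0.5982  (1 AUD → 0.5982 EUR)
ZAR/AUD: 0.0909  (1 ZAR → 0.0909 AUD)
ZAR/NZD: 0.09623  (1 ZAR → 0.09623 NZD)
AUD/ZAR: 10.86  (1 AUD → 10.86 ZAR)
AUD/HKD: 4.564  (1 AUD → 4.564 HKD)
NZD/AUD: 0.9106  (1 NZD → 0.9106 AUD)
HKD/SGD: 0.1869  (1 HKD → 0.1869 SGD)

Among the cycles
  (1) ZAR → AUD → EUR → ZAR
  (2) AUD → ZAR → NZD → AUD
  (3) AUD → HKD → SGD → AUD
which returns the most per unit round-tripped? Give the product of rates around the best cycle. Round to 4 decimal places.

1.0136

(1) 0.0909 × 0.5982 × 18.64 = 1.01358
(2) 10.86 × 0.09623 × 0.9106 = 0.95163
(3) 4.564 × 0.1869 × 1.013 = 0.86410
Highest is cycle (1) at 1.0136 (>1, arbitrage).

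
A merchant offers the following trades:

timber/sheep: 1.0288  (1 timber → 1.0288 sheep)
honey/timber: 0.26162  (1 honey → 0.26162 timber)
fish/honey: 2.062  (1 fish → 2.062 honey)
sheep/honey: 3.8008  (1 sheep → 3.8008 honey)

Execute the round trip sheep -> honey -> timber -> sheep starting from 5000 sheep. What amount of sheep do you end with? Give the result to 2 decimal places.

5000 sheep × 3.8008 = 19004 honey
19004 honey × 0.26162 = 4971.82648 timber
4971.82648 timber × 1.0288 = 5115.015082624 sheep

5115.02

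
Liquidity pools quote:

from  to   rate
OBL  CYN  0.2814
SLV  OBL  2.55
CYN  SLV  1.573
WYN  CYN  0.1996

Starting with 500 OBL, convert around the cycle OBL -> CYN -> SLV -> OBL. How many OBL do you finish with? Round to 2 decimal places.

564.37

500 OBL × 0.2814 = 140.7 CYN
140.7 CYN × 1.573 = 221.3211 SLV
221.3211 SLV × 2.55 = 564.368805 OBL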